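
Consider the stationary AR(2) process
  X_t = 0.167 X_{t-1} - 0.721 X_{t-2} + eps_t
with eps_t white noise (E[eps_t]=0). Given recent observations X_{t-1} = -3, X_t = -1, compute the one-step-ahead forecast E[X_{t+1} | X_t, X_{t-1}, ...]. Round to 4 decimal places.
E[X_{t+1} \mid \mathcal F_t] = 1.9960

For an AR(p) model X_t = c + sum_i phi_i X_{t-i} + eps_t, the
one-step-ahead conditional mean is
  E[X_{t+1} | X_t, ...] = c + sum_i phi_i X_{t+1-i}.
Substitute known values:
  E[X_{t+1} | ...] = (0.167) * (-1) + (-0.721) * (-3)
                   = 1.9960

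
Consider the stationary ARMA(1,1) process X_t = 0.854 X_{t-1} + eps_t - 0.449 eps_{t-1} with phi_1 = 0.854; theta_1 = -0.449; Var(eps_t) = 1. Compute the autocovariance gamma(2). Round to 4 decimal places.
\gamma(2) = 0.7878

Multiply the model equation by X_{t-k} and take expectations. With theta_0 = psi_0 = 1 and psi_j the MA(infinity) weights, this gives
  gamma(k) - sum_i phi_i gamma(k-i) = c_k,
  c_k = sigma^2 * sum_{j=k..q} theta_j psi_{j-k}   (c_k = 0 for k > q),
using gamma(-m) = gamma(m).
psi-weights needed (psi_j = theta_j + sum_i phi_i psi_{j-i}):
  psi_1 = theta_1 + phi_1 = -0.449 + (0.854) = 0.405
Right-hand sides:
  c_0 = sigma^2 (1 + theta_1 psi_1) = 1 * (1 + (-0.449)(0.405)) = 1 * 0.818155 = 0.818155
  c_1 = sigma^2 theta_1 = 1 * (-0.449) = -0.449
  c_2 = 0
Equations for k = 0 and k = 1 (AR order 1):
  gamma(0) = phi_1 gamma(1) + c_0
  gamma(1) = phi_1 gamma(0) + c_1
Substituting the second into the first: gamma(0) (1 - phi_1^2) = c_0 + phi_1 c_1, so
  gamma(0) = (c_0 + phi_1 c_1) / (1 - phi_1^2) = (0.818155 + (0.854)(-0.449)) / (1 - (0.854)^2) = 0.434709 / 0.270684 = 1.605965.
  gamma(1) = phi_1 gamma(0) + c_1 = (0.854)(1.605965) + (-0.449) = 0.922494.
For k = 2 (> q): gamma(2) = phi_1 gamma(1) = (0.854)(0.922494) = 0.78781.
Therefore gamma(2) = 0.7878 (to 4 decimal places).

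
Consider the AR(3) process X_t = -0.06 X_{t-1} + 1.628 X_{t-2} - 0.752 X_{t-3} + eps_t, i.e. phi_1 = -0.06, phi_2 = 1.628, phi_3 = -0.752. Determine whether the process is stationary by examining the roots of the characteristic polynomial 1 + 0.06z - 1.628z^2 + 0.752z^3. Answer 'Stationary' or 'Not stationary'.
\text{Not stationary}

The AR(p) characteristic polynomial is P(z) = 1 + 0.06z - 1.628z^2 + 0.752z^3.
Stationarity requires all roots to lie outside the unit circle, i.e. |z| > 1 for every root.
Degree 3: look for a simple real root z0 first, then factor out (1 - z/z0) and solve the remaining quadratic.
Testing z0 = 1.25: P(1.25) = 1 + (0.06)(1.25) + (-1.628)(1.25)^2 + (0.752)(1.25)^3
  = 1 + (0.075) + (-2.54375) + (1.46875) = 0.  So z_0 = 1.25 is a root, |z_0| = 1.25.
Divide out the factor (1 - 0.8 z) = (1 - z/z0) (since 1/z0 = 0.8):
  P(z) = (1 - 0.8 z)(1 + (0.86) z + (-0.94) z^2)
  [check: z-coef 0.86 - (0.8) = 0.06; z^2-coef -0.94 - (0.8)(0.86) = -1.628; z^3-coef -(0.8)(-0.94) = 0.752.]
Remaining roots from the quadratic factor 1 + (0.86) z + (-0.94) z^2:
  Set 1 + (0.86) z + (-0.94) z^2 = 0, i.e. a z^2 + b z + c = 0 with a = -0.94, b = 0.86, c = 1.
  Discriminant D = b^2 - 4ac = (0.86)^2 - 4*(-0.94)*1 = 0.7396 - (-3.76) = 4.4996.
  D >= 0, so the roots are real: z = (-b +/- sqrt(D)) / (2a) = (-0.86 +/- 2.121226) / (-1.88).
    z_1 = (-0.86 + 2.121226) / (-1.88) = -0.6709,   |z_1| = 0.6709.
    z_2 = (-0.86 - 2.121226) / (-1.88) = 1.5858,   |z_2| = 1.5858.
Moduli of all roots: 1.2500, 0.6709, 1.5858.
All moduli strictly greater than 1? No.
Verdict: Not stationary.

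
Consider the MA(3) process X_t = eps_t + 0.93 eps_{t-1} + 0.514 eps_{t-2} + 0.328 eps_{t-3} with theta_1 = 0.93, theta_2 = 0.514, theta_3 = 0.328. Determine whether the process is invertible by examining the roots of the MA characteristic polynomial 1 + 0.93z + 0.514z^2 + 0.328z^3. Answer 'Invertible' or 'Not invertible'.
\text{Invertible}

The MA(q) characteristic polynomial is P(z) = 1 + 0.93z + 0.514z^2 + 0.328z^3.
Invertibility requires all roots to lie outside the unit circle, i.e. |z| > 1 for every root.
Degree 3: look for a simple real root z0 first, then factor out (1 - z/z0) and solve the remaining quadratic.
Testing z0 = -1.25: P(-1.25) = 1 + (0.93)(-1.25) + (0.514)(-1.25)^2 + (0.328)(-1.25)^3
  = 1 + (-1.1625) + (0.803125) + (-0.640625) = 0.  So z_0 = -1.25 is a root, |z_0| = 1.25.
Divide out the factor (1 + 0.8 z) = (1 - z/z0) (since 1/z0 = -0.8):
  P(z) = (1 + 0.8 z)(1 + (0.13) z + (0.41) z^2)
  [check: z-coef 0.13 - (-0.8) = 0.93; z^2-coef 0.41 - (-0.8)(0.13) = 0.514; z^3-coef -(-0.8)(0.41) = 0.328.]
Remaining roots from the quadratic factor 1 + (0.13) z + (0.41) z^2:
  Set 1 + (0.13) z + (0.41) z^2 = 0, i.e. a z^2 + b z + c = 0 with a = 0.41, b = 0.13, c = 1.
  Discriminant D = b^2 - 4ac = (0.13)^2 - 4*(0.41)*1 = 0.0169 - (1.64) = -1.6231.
  D < 0, so the roots are the complex-conjugate pair z = (-b +/- i sqrt(-D)) / (2a) = -0.1585 +/- 1.5537i.
  For a conjugate pair |z|^2 = z * conj(z) = (product of roots) = c/a = 1/(0.41) = 2.439024, so |z| = sqrt(2.439024) = 1.5617 for both roots.
Moduli of all roots: 1.2500, 1.5617, 1.5617.
All moduli strictly greater than 1? Yes.
Verdict: Invertible.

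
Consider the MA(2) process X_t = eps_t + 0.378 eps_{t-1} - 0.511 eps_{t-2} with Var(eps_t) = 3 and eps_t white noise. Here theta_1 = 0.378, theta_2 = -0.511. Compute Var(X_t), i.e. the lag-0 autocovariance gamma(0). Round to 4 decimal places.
\gamma(0) = 4.2120

For an MA(q) process X_t = eps_t + sum_i theta_i eps_{t-i} with
Var(eps_t) = sigma^2, the variance is
  gamma(0) = sigma^2 * (1 + sum_i theta_i^2).
  sum_i theta_i^2 = (0.378)^2 + (-0.511)^2 = 0.142884 + 0.261121 = 0.404005.
  gamma(0) = 3 * (1 + 0.404005) = 3 * 1.404005 = 4.212015, which rounds to 4.2120.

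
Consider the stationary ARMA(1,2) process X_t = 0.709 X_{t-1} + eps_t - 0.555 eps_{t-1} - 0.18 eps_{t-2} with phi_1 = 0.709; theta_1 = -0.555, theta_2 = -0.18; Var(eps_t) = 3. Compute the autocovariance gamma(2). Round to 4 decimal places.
\gamma(2) = -0.2204

Multiply the model equation by X_{t-k} and take expectations. With theta_0 = psi_0 = 1 and psi_j the MA(infinity) weights, this gives
  gamma(k) - sum_i phi_i gamma(k-i) = c_k,
  c_k = sigma^2 * sum_{j=k..q} theta_j psi_{j-k}   (c_k = 0 for k > q),
using gamma(-m) = gamma(m).
psi-weights needed (psi_j = theta_j + sum_i phi_i psi_{j-i}):
  psi_1 = theta_1 + phi_1 = -0.555 + (0.709) = 0.154
  psi_2 = theta_2 + phi_1 psi_1 = -0.18 + (0.709)(0.154) = -0.070814
Right-hand sides:
  c_0 = sigma^2 (1 + theta_1 psi_1 + theta_2 psi_2) = 3 * (1 + (-0.555)(0.154) + (-0.18)(-0.070814)) = 3 * 0.927277 = 2.78183
  c_1 = sigma^2 (theta_1 + theta_2 psi_1) = 3 * (-0.555 + (-0.18)(0.154)) = -1.74816
  c_2 = sigma^2 theta_2 = 3 * (-0.18) = -0.54
Equations for k = 0 and k = 1 (AR order 1):
  gamma(0) = phi_1 gamma(1) + c_0
  gamma(1) = phi_1 gamma(0) + c_1
Substituting the second into the first: gamma(0) (1 - phi_1^2) = c_0 + phi_1 c_1, so
  gamma(0) = (c_0 + phi_1 c_1) / (1 - phi_1^2) = (2.78183 + (0.709)(-1.74816)) / (1 - (0.709)^2) = 1.542384 / 0.497319 = 3.101398.
  gamma(1) = phi_1 gamma(0) + c_1 = (0.709)(3.101398) + (-1.74816) = 0.450731.
For k = 2: gamma(2) = phi_1 gamma(1) + c_2
  = (0.709)(0.450731) + (-0.54) = -0.220432.
Therefore gamma(2) = -0.2204 (to 4 decimal places).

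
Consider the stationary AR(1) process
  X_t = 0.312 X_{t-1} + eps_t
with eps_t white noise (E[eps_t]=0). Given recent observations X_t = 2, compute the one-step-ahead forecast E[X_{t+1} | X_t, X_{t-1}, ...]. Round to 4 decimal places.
E[X_{t+1} \mid \mathcal F_t] = 0.6240

For an AR(p) model X_t = c + sum_i phi_i X_{t-i} + eps_t, the
one-step-ahead conditional mean is
  E[X_{t+1} | X_t, ...] = c + sum_i phi_i X_{t+1-i}.
Substitute known values:
  E[X_{t+1} | ...] = (0.312) * (2)
                   = 0.6240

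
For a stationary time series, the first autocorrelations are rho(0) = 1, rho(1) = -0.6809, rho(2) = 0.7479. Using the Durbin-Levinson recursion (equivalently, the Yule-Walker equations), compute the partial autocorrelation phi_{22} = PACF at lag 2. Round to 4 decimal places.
\phi_{22} = 0.5300

The PACF at lag k is phi_{kk}, the last component of the solution
to the Yule-Walker system G_k phi = r_k where
  (G_k)_{ij} = rho(|i - j|), (r_k)_i = rho(i), i,j = 1..k.
Equivalently, Durbin-Levinson gives phi_{kk} iteratively:
  phi_{11} = rho(1)
  phi_{kk} = [rho(k) - sum_{j=1..k-1} phi_{k-1,j} rho(k-j)]
            / [1 - sum_{j=1..k-1} phi_{k-1,j} rho(j)],
  phi_{k,j} = phi_{k-1,j} - phi_{kk} phi_{k-1,k-j},  j = 1..k-1.
Step k = 1:
  phi_11 = rho(1) = -0.6809.
Step k = 2:
  phi_22 = [rho(2) - phi_11 rho(1)] / [1 - phi_11 rho(1)] = [0.7479 - (-0.6809)(-0.6809)] / [1 - (-0.6809)(-0.6809)]
         = 0.28427519 / 0.53637519 = 0.53.
Therefore phi_{22} = 0.5300.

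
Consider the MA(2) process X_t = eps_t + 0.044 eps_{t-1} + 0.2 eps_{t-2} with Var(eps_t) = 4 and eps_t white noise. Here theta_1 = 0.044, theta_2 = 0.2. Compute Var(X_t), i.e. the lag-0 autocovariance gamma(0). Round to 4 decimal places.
\gamma(0) = 4.1677

For an MA(q) process X_t = eps_t + sum_i theta_i eps_{t-i} with
Var(eps_t) = sigma^2, the variance is
  gamma(0) = sigma^2 * (1 + sum_i theta_i^2).
  sum_i theta_i^2 = (0.044)^2 + (0.2)^2 = 0.001936 + 0.04 = 0.041936.
  gamma(0) = 4 * (1 + 0.041936) = 4 * 1.041936 = 4.167744, which rounds to 4.1677.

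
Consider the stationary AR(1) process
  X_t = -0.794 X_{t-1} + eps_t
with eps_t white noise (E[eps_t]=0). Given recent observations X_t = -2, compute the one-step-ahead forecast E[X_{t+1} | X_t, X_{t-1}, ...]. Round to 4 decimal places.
E[X_{t+1} \mid \mathcal F_t] = 1.5880

For an AR(p) model X_t = c + sum_i phi_i X_{t-i} + eps_t, the
one-step-ahead conditional mean is
  E[X_{t+1} | X_t, ...] = c + sum_i phi_i X_{t+1-i}.
Substitute known values:
  E[X_{t+1} | ...] = (-0.794) * (-2)
                   = 1.5880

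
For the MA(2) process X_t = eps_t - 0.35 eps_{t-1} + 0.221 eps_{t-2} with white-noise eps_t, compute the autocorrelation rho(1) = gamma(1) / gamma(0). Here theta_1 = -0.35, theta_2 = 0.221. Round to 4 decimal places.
\rho(1) = -0.3648

For an MA(q) process with theta_0 = 1, the autocovariance is
  gamma(k) = sigma^2 * sum_{i=0..q-k} theta_i * theta_{i+k},
and rho(k) = gamma(k) / gamma(0). Sigma^2 cancels.
  numerator   = (1)*(-0.35) + (-0.35)*(0.221) = -0.42735.
  denominator = (1)^2 + (-0.35)^2 + (0.221)^2 = 1.171341.
  rho(1) = -0.42735 / 1.171341 = -0.3648.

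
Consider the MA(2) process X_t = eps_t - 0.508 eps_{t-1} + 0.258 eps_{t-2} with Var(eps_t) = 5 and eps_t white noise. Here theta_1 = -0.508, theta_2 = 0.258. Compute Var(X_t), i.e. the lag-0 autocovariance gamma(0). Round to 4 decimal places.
\gamma(0) = 6.6231

For an MA(q) process X_t = eps_t + sum_i theta_i eps_{t-i} with
Var(eps_t) = sigma^2, the variance is
  gamma(0) = sigma^2 * (1 + sum_i theta_i^2).
  sum_i theta_i^2 = (-0.508)^2 + (0.258)^2 = 0.258064 + 0.066564 = 0.324628.
  gamma(0) = 5 * (1 + 0.324628) = 5 * 1.324628 = 6.62314, which rounds to 6.6231.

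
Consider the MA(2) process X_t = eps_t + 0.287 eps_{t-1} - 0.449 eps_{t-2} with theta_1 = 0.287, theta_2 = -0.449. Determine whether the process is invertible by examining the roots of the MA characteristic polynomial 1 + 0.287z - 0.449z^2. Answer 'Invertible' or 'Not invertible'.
\text{Invertible}

The MA(q) characteristic polynomial is P(z) = 1 + 0.287z - 0.449z^2.
Invertibility requires all roots to lie outside the unit circle, i.e. |z| > 1 for every root.
Set 1 + (0.287) z + (-0.449) z^2 = 0, i.e. a z^2 + b z + c = 0 with a = -0.449, b = 0.287, c = 1.
Discriminant D = b^2 - 4ac = (0.287)^2 - 4*(-0.449)*1 = 0.082369 - (-1.796) = 1.878369.
D >= 0, so the roots are real: z = (-b +/- sqrt(D)) / (2a) = (-0.287 +/- 1.370536) / (-0.898).
  z_1 = (-0.287 + 1.370536) / (-0.898) = -1.2066,   |z_1| = 1.2066.
  z_2 = (-0.287 - 1.370536) / (-0.898) = 1.8458,   |z_2| = 1.8458.
Moduli of all roots: 1.2066, 1.8458.
All moduli strictly greater than 1? Yes.
Verdict: Invertible.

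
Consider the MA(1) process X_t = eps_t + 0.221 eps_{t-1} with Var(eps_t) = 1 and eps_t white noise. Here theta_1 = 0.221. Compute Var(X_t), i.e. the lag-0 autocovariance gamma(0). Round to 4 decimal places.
\gamma(0) = 1.0488

For an MA(q) process X_t = eps_t + sum_i theta_i eps_{t-i} with
Var(eps_t) = sigma^2, the variance is
  gamma(0) = sigma^2 * (1 + sum_i theta_i^2).
  sum_i theta_i^2 = (0.221)^2 = 0.048841.
  gamma(0) = 1 * (1 + 0.048841) = 1 * 1.048841 = 1.048841, which rounds to 1.0488.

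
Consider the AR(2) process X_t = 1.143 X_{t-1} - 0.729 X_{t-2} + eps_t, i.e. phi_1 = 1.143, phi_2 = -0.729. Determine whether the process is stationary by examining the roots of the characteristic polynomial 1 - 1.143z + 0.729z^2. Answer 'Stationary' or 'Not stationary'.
\text{Stationary}

The AR(p) characteristic polynomial is P(z) = 1 - 1.143z + 0.729z^2.
Stationarity requires all roots to lie outside the unit circle, i.e. |z| > 1 for every root.
Set 1 + (-1.143) z + (0.729) z^2 = 0, i.e. a z^2 + b z + c = 0 with a = 0.729, b = -1.143, c = 1.
Discriminant D = b^2 - 4ac = (-1.143)^2 - 4*(0.729)*1 = 1.306449 - (2.916) = -1.609551.
D < 0, so the roots are the complex-conjugate pair z = (-b +/- i sqrt(-D)) / (2a) = 0.784 +/- 0.8702i.
For a conjugate pair |z|^2 = z * conj(z) = (product of roots) = c/a = 1/(0.729) = 1.371742, so |z| = sqrt(1.371742) = 1.1712 for both roots.
Moduli of all roots: 1.1712, 1.1712.
All moduli strictly greater than 1? Yes.
Verdict: Stationary.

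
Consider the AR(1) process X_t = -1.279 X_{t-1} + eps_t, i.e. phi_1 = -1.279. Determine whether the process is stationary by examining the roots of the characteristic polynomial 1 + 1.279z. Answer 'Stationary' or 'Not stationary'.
\text{Not stationary}

The AR(p) characteristic polynomial is P(z) = 1 + 1.279z.
Stationarity requires all roots to lie outside the unit circle, i.e. |z| > 1 for every root.
This is linear in z: 1 + (1.279) z = 0  =>  z = -1/(1.279) = -0.781861,  |z| = 0.781861.
Moduli of all roots: 0.7819.
All moduli strictly greater than 1? No.
Verdict: Not stationary.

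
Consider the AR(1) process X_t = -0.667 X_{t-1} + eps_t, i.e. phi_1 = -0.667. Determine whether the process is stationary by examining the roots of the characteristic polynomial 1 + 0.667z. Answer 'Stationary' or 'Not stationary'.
\text{Stationary}

The AR(p) characteristic polynomial is P(z) = 1 + 0.667z.
Stationarity requires all roots to lie outside the unit circle, i.e. |z| > 1 for every root.
This is linear in z: 1 + (0.667) z = 0  =>  z = -1/(0.667) = -1.49925,  |z| = 1.49925.
Moduli of all roots: 1.4993.
All moduli strictly greater than 1? Yes.
Verdict: Stationary.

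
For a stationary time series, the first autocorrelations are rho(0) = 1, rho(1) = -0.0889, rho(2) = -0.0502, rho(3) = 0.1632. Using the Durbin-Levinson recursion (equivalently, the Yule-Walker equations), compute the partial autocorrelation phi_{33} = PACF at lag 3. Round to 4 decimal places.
\phi_{33} = 0.1550

The PACF at lag k is phi_{kk}, the last component of the solution
to the Yule-Walker system G_k phi = r_k where
  (G_k)_{ij} = rho(|i - j|), (r_k)_i = rho(i), i,j = 1..k.
Equivalently, Durbin-Levinson gives phi_{kk} iteratively:
  phi_{11} = rho(1)
  phi_{kk} = [rho(k) - sum_{j=1..k-1} phi_{k-1,j} rho(k-j)]
            / [1 - sum_{j=1..k-1} phi_{k-1,j} rho(j)],
  phi_{k,j} = phi_{k-1,j} - phi_{kk} phi_{k-1,k-j},  j = 1..k-1.
Step k = 1:
  phi_11 = rho(1) = -0.0889.
Step k = 2:
  phi_22 = [rho(2) - phi_11 rho(1)] / [1 - phi_11 rho(1)] = [-0.0502 - (-0.0889)(-0.0889)] / [1 - (-0.0889)(-0.0889)]
         = -0.05810321 / 0.99209679 = -0.058566.
  Update: phi_21 = phi_11 - phi_22 phi_11 = -0.0889 - (-0.058566)(-0.0889) = -0.094107.
Step k = 3:
  phi_33 = [rho(3) - phi_21 rho(2) - phi_22 rho(1)] / [1 - phi_21 rho(1) - phi_22 rho(2)]
    numerator   = 0.1632 - (-0.094107)(-0.0502) - (-0.058566)(-0.0889) = 0.15326933
    denominator = 1 - (-0.094107)(-0.0889) - (-0.058566)(-0.0502) = 0.98869391
  phi_33 = 0.15326933 / 0.98869391 = 0.155.
Therefore phi_{33} = 0.1550.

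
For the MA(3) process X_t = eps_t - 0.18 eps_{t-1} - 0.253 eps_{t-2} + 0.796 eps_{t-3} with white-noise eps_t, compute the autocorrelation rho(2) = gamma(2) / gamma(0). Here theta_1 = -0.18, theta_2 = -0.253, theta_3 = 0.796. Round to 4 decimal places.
\rho(2) = -0.2291

For an MA(q) process with theta_0 = 1, the autocovariance is
  gamma(k) = sigma^2 * sum_{i=0..q-k} theta_i * theta_{i+k},
and rho(k) = gamma(k) / gamma(0). Sigma^2 cancels.
  numerator   = (1)*(-0.253) + (-0.18)*(0.796) = -0.39628.
  denominator = (1)^2 + (-0.18)^2 + (-0.253)^2 + (0.796)^2 = 1.730025.
  rho(2) = -0.39628 / 1.730025 = -0.2291.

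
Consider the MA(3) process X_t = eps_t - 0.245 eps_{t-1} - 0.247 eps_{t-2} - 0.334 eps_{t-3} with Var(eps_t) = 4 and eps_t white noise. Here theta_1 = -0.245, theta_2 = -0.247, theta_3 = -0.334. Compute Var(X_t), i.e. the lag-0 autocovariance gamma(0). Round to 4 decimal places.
\gamma(0) = 4.9304

For an MA(q) process X_t = eps_t + sum_i theta_i eps_{t-i} with
Var(eps_t) = sigma^2, the variance is
  gamma(0) = sigma^2 * (1 + sum_i theta_i^2).
  sum_i theta_i^2 = (-0.245)^2 + (-0.247)^2 + (-0.334)^2 = 0.060025 + 0.061009 + 0.111556 = 0.23259.
  gamma(0) = 4 * (1 + 0.23259) = 4 * 1.23259 = 4.93036, which rounds to 4.9304.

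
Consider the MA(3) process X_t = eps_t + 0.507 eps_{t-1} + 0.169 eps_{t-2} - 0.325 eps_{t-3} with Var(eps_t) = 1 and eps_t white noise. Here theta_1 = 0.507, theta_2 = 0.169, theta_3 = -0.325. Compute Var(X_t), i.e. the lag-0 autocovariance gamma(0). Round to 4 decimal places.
\gamma(0) = 1.3912

For an MA(q) process X_t = eps_t + sum_i theta_i eps_{t-i} with
Var(eps_t) = sigma^2, the variance is
  gamma(0) = sigma^2 * (1 + sum_i theta_i^2).
  sum_i theta_i^2 = (0.507)^2 + (0.169)^2 + (-0.325)^2 = 0.257049 + 0.028561 + 0.105625 = 0.391235.
  gamma(0) = 1 * (1 + 0.391235) = 1 * 1.391235 = 1.391235, which rounds to 1.3912.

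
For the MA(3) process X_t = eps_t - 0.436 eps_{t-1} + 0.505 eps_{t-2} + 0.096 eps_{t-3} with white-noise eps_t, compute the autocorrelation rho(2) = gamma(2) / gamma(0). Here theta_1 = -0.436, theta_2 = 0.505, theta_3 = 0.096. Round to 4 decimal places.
\rho(2) = 0.3185

For an MA(q) process with theta_0 = 1, the autocovariance is
  gamma(k) = sigma^2 * sum_{i=0..q-k} theta_i * theta_{i+k},
and rho(k) = gamma(k) / gamma(0). Sigma^2 cancels.
  numerator   = (1)*(0.505) + (-0.436)*(0.096) = 0.463144.
  denominator = (1)^2 + (-0.436)^2 + (0.505)^2 + (0.096)^2 = 1.454337.
  rho(2) = 0.463144 / 1.454337 = 0.3185.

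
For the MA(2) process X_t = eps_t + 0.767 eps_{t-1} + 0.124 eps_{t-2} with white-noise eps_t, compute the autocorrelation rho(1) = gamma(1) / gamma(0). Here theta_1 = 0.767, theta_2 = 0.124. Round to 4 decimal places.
\rho(1) = 0.5376

For an MA(q) process with theta_0 = 1, the autocovariance is
  gamma(k) = sigma^2 * sum_{i=0..q-k} theta_i * theta_{i+k},
and rho(k) = gamma(k) / gamma(0). Sigma^2 cancels.
  numerator   = (1)*(0.767) + (0.767)*(0.124) = 0.862108.
  denominator = (1)^2 + (0.767)^2 + (0.124)^2 = 1.603665.
  rho(1) = 0.862108 / 1.603665 = 0.5376.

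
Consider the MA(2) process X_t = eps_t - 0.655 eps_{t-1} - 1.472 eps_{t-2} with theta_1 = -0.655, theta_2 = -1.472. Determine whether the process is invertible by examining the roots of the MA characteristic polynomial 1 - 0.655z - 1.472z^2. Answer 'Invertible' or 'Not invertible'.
\text{Not invertible}

The MA(q) characteristic polynomial is P(z) = 1 - 0.655z - 1.472z^2.
Invertibility requires all roots to lie outside the unit circle, i.e. |z| > 1 for every root.
Set 1 + (-0.655) z + (-1.472) z^2 = 0, i.e. a z^2 + b z + c = 0 with a = -1.472, b = -0.655, c = 1.
Discriminant D = b^2 - 4ac = (-0.655)^2 - 4*(-1.472)*1 = 0.429025 - (-5.888) = 6.317025.
D >= 0, so the roots are real: z = (-b +/- sqrt(D)) / (2a) = (0.655 +/- 2.513369) / (-2.944).
  z_1 = (0.655 + 2.513369) / (-2.944) = -1.0762,   |z_1| = 1.0762.
  z_2 = (0.655 - 2.513369) / (-2.944) = 0.6312,   |z_2| = 0.6312.
Moduli of all roots: 1.0762, 0.6312.
All moduli strictly greater than 1? No.
Verdict: Not invertible.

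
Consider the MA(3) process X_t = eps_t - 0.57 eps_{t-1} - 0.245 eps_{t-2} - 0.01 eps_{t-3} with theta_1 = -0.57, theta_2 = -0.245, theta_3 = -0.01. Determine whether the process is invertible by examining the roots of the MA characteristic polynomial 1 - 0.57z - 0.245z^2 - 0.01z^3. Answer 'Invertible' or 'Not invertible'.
\text{Invertible}

The MA(q) characteristic polynomial is P(z) = 1 - 0.57z - 0.245z^2 - 0.01z^3.
Invertibility requires all roots to lie outside the unit circle, i.e. |z| > 1 for every root.
Degree 3: look for a simple real root z0 first, then factor out (1 - z/z0) and solve the remaining quadratic.
Testing z0 = -4: P(-4) = 1 + (-0.57)(-4) + (-0.245)(-4)^2 + (-0.01)(-4)^3
  = 1 + (2.28) + (-3.92) + (0.64) = 0.  So z_0 = -4 is a root, |z_0| = 4.
Divide out the factor (1 + 0.25 z) = (1 - z/z0) (since 1/z0 = -0.25):
  P(z) = (1 + 0.25 z)(1 + (-0.82) z + (-0.04) z^2)
  [check: z-coef -0.82 - (-0.25) = -0.57; z^2-coef -0.04 - (-0.25)(-0.82) = -0.245; z^3-coef -(-0.25)(-0.04) = -0.01.]
Remaining roots from the quadratic factor 1 + (-0.82) z + (-0.04) z^2:
  Set 1 + (-0.82) z + (-0.04) z^2 = 0, i.e. a z^2 + b z + c = 0 with a = -0.04, b = -0.82, c = 1.
  Discriminant D = b^2 - 4ac = (-0.82)^2 - 4*(-0.04)*1 = 0.6724 - (-0.16) = 0.8324.
  D >= 0, so the roots are real: z = (-b +/- sqrt(D)) / (2a) = (0.82 +/- 0.91236) / (-0.08).
    z_1 = (0.82 + 0.91236) / (-0.08) = -21.6545,   |z_1| = 21.6545.
    z_2 = (0.82 - 0.91236) / (-0.08) = 1.1545,   |z_2| = 1.1545.
Moduli of all roots: 4.0000, 21.6545, 1.1545.
All moduli strictly greater than 1? Yes.
Verdict: Invertible.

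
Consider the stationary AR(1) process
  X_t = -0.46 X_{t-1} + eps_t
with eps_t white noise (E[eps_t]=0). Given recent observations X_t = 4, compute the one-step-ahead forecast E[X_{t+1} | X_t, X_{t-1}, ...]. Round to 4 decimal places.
E[X_{t+1} \mid \mathcal F_t] = -1.8400

For an AR(p) model X_t = c + sum_i phi_i X_{t-i} + eps_t, the
one-step-ahead conditional mean is
  E[X_{t+1} | X_t, ...] = c + sum_i phi_i X_{t+1-i}.
Substitute known values:
  E[X_{t+1} | ...] = (-0.46) * (4)
                   = -1.8400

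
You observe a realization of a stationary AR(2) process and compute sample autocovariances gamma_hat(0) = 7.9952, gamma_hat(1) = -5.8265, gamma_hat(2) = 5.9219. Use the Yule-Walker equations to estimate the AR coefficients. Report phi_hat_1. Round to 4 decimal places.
\hat\phi_{1} = -0.4030

The Yule-Walker equations for an AR(p) process read, in matrix form,
  Gamma_p phi = r_p,   with   (Gamma_p)_{ij} = gamma(|i - j|),
                       (r_p)_i = gamma(i),   i,j = 1..p.
Substitute the sample gammas (Toeplitz matrix and right-hand side of size 2):
  Gamma_p = [[7.9952, -5.8265], [-5.8265, 7.9952]]
  r_p     = [-5.8265, 5.9219]
Written out:
  7.9952 phi_1 - 5.8265 phi_2 = -5.8265
  -5.8265 phi_1 + 7.9952 phi_2 = 5.9219
Solve by Cramer's rule:
  det = gamma(0)^2 - gamma(1)^2 = (7.9952)^2 - (-5.8265)^2 = 63.92322304 - 33.94810225 = 29.97512079
  phi_hat_1 = [gamma(1) gamma(0) - gamma(1) gamma(2)] / det = [(-5.8265)(7.9952) - (-5.8265)(5.9219)] / 29.97512079 = -12.08008245 / 29.97512079 = -0.403
  phi_hat_2 = [gamma(0) gamma(2) - gamma(1)^2] / det = [(7.9952)(5.9219) - (-5.8265)^2] / 29.97512079 = 13.39867263 / 29.97512079 = 0.447
So phi_hat = [-0.4030, 0.4470].
Therefore phi_hat_1 = -0.4030.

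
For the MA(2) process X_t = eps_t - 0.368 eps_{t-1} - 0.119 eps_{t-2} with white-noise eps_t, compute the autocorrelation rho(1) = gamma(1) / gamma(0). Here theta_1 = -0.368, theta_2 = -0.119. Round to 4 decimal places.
\rho(1) = -0.2820

For an MA(q) process with theta_0 = 1, the autocovariance is
  gamma(k) = sigma^2 * sum_{i=0..q-k} theta_i * theta_{i+k},
and rho(k) = gamma(k) / gamma(0). Sigma^2 cancels.
  numerator   = (1)*(-0.368) + (-0.368)*(-0.119) = -0.324208.
  denominator = (1)^2 + (-0.368)^2 + (-0.119)^2 = 1.149585.
  rho(1) = -0.324208 / 1.149585 = -0.2820.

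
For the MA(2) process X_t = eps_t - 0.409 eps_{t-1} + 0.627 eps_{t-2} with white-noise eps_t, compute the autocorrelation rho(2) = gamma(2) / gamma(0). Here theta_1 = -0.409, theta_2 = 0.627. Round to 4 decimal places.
\rho(2) = 0.4018

For an MA(q) process with theta_0 = 1, the autocovariance is
  gamma(k) = sigma^2 * sum_{i=0..q-k} theta_i * theta_{i+k},
and rho(k) = gamma(k) / gamma(0). Sigma^2 cancels.
  numerator   = (1)*(0.627) = 0.627.
  denominator = (1)^2 + (-0.409)^2 + (0.627)^2 = 1.56041.
  rho(2) = 0.627 / 1.56041 = 0.4018.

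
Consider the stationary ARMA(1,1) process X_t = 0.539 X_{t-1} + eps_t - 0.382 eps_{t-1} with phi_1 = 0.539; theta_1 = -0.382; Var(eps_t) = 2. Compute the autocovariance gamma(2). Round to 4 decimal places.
\gamma(2) = 0.1894

Multiply the model equation by X_{t-k} and take expectations. With theta_0 = psi_0 = 1 and psi_j the MA(infinity) weights, this gives
  gamma(k) - sum_i phi_i gamma(k-i) = c_k,
  c_k = sigma^2 * sum_{j=k..q} theta_j psi_{j-k}   (c_k = 0 for k > q),
using gamma(-m) = gamma(m).
psi-weights needed (psi_j = theta_j + sum_i phi_i psi_{j-i}):
  psi_1 = theta_1 + phi_1 = -0.382 + (0.539) = 0.157
Right-hand sides:
  c_0 = sigma^2 (1 + theta_1 psi_1) = 2 * (1 + (-0.382)(0.157)) = 2 * 0.940026 = 1.880052
  c_1 = sigma^2 theta_1 = 2 * (-0.382) = -0.764
  c_2 = 0
Equations for k = 0 and k = 1 (AR order 1):
  gamma(0) = phi_1 gamma(1) + c_0
  gamma(1) = phi_1 gamma(0) + c_1
Substituting the second into the first: gamma(0) (1 - phi_1^2) = c_0 + phi_1 c_1, so
  gamma(0) = (c_0 + phi_1 c_1) / (1 - phi_1^2) = (1.880052 + (0.539)(-0.764)) / (1 - (0.539)^2) = 1.468256 / 0.709479 = 2.069485.
  gamma(1) = phi_1 gamma(0) + c_1 = (0.539)(2.069485) + (-0.764) = 0.351452.
For k = 2 (> q): gamma(2) = phi_1 gamma(1) = (0.539)(0.351452) = 0.189433.
Therefore gamma(2) = 0.1894 (to 4 decimal places).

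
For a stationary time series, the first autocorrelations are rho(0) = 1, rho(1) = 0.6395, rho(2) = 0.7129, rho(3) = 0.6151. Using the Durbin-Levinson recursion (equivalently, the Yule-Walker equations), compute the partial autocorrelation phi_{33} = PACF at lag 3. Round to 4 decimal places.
\phi_{33} = 0.1490

The PACF at lag k is phi_{kk}, the last component of the solution
to the Yule-Walker system G_k phi = r_k where
  (G_k)_{ij} = rho(|i - j|), (r_k)_i = rho(i), i,j = 1..k.
Equivalently, Durbin-Levinson gives phi_{kk} iteratively:
  phi_{11} = rho(1)
  phi_{kk} = [rho(k) - sum_{j=1..k-1} phi_{k-1,j} rho(k-j)]
            / [1 - sum_{j=1..k-1} phi_{k-1,j} rho(j)],
  phi_{k,j} = phi_{k-1,j} - phi_{kk} phi_{k-1,k-j},  j = 1..k-1.
Step k = 1:
  phi_11 = rho(1) = 0.6395.
Step k = 2:
  phi_22 = [rho(2) - phi_11 rho(1)] / [1 - phi_11 rho(1)] = [0.7129 - (0.6395)(0.6395)] / [1 - (0.6395)(0.6395)]
         = 0.30393975 / 0.59103975 = 0.514246.
  Update: phi_21 = phi_11 - phi_22 phi_11 = 0.6395 - (0.514246)(0.6395) = 0.31064.
Step k = 3:
  phi_33 = [rho(3) - phi_21 rho(2) - phi_22 rho(1)] / [1 - phi_21 rho(1) - phi_22 rho(2)]
    numerator   = 0.6151 - (0.31064)(0.7129) - (0.514246)(0.6395) = 0.06478468
    denominator = 1 - (0.31064)(0.6395) - (0.514246)(0.7129) = 0.43473999
  phi_33 = 0.06478468 / 0.43473999 = 0.149.
Therefore phi_{33} = 0.1490.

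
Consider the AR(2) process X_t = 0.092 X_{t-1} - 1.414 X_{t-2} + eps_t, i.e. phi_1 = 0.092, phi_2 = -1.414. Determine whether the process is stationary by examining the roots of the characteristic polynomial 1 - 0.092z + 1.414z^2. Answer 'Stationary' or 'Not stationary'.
\text{Not stationary}

The AR(p) characteristic polynomial is P(z) = 1 - 0.092z + 1.414z^2.
Stationarity requires all roots to lie outside the unit circle, i.e. |z| > 1 for every root.
Set 1 + (-0.092) z + (1.414) z^2 = 0, i.e. a z^2 + b z + c = 0 with a = 1.414, b = -0.092, c = 1.
Discriminant D = b^2 - 4ac = (-0.092)^2 - 4*(1.414)*1 = 0.008464 - (5.656) = -5.647536.
D < 0, so the roots are the complex-conjugate pair z = (-b +/- i sqrt(-D)) / (2a) = 0.0325 +/- 0.8403i.
For a conjugate pair |z|^2 = z * conj(z) = (product of roots) = c/a = 1/(1.414) = 0.707214, so |z| = sqrt(0.707214) = 0.841 for both roots.
Moduli of all roots: 0.8410, 0.8410.
All moduli strictly greater than 1? No.
Verdict: Not stationary.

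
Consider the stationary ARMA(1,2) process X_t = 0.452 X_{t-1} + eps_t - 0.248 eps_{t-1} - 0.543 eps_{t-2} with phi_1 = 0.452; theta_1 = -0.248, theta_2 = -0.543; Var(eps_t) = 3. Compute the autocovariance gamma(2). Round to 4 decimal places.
\gamma(2) = -1.3205

Multiply the model equation by X_{t-k} and take expectations. With theta_0 = psi_0 = 1 and psi_j the MA(infinity) weights, this gives
  gamma(k) - sum_i phi_i gamma(k-i) = c_k,
  c_k = sigma^2 * sum_{j=k..q} theta_j psi_{j-k}   (c_k = 0 for k > q),
using gamma(-m) = gamma(m).
psi-weights needed (psi_j = theta_j + sum_i phi_i psi_{j-i}):
  psi_1 = theta_1 + phi_1 = -0.248 + (0.452) = 0.204
  psi_2 = theta_2 + phi_1 psi_1 = -0.543 + (0.452)(0.204) = -0.450792
Right-hand sides:
  c_0 = sigma^2 (1 + theta_1 psi_1 + theta_2 psi_2) = 3 * (1 + (-0.248)(0.204) + (-0.543)(-0.450792)) = 3 * 1.194188 = 3.582564
  c_1 = sigma^2 (theta_1 + theta_2 psi_1) = 3 * (-0.248 + (-0.543)(0.204)) = -1.076316
  c_2 = sigma^2 theta_2 = 3 * (-0.543) = -1.629
Equations for k = 0 and k = 1 (AR order 1):
  gamma(0) = phi_1 gamma(1) + c_0
  gamma(1) = phi_1 gamma(0) + c_1
Substituting the second into the first: gamma(0) (1 - phi_1^2) = c_0 + phi_1 c_1, so
  gamma(0) = (c_0 + phi_1 c_1) / (1 - phi_1^2) = (3.582564 + (0.452)(-1.076316)) / (1 - (0.452)^2) = 3.096069 / 0.795696 = 3.89102.
  gamma(1) = phi_1 gamma(0) + c_1 = (0.452)(3.89102) + (-1.076316) = 0.682425.
For k = 2: gamma(2) = phi_1 gamma(1) + c_2
  = (0.452)(0.682425) + (-1.629) = -1.320544.
Therefore gamma(2) = -1.3205 (to 4 decimal places).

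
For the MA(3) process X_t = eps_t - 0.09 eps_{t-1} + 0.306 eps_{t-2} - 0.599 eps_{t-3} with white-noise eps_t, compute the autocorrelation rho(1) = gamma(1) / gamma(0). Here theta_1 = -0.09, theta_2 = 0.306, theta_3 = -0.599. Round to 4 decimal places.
\rho(1) = -0.2060

For an MA(q) process with theta_0 = 1, the autocovariance is
  gamma(k) = sigma^2 * sum_{i=0..q-k} theta_i * theta_{i+k},
and rho(k) = gamma(k) / gamma(0). Sigma^2 cancels.
  numerator   = (1)*(-0.09) + (-0.09)*(0.306) + (0.306)*(-0.599) = -0.300834.
  denominator = (1)^2 + (-0.09)^2 + (0.306)^2 + (-0.599)^2 = 1.460537.
  rho(1) = -0.300834 / 1.460537 = -0.2060.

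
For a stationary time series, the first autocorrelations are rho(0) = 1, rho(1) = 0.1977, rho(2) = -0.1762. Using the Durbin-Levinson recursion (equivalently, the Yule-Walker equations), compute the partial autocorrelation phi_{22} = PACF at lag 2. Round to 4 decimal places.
\phi_{22} = -0.2240

The PACF at lag k is phi_{kk}, the last component of the solution
to the Yule-Walker system G_k phi = r_k where
  (G_k)_{ij} = rho(|i - j|), (r_k)_i = rho(i), i,j = 1..k.
Equivalently, Durbin-Levinson gives phi_{kk} iteratively:
  phi_{11} = rho(1)
  phi_{kk} = [rho(k) - sum_{j=1..k-1} phi_{k-1,j} rho(k-j)]
            / [1 - sum_{j=1..k-1} phi_{k-1,j} rho(j)],
  phi_{k,j} = phi_{k-1,j} - phi_{kk} phi_{k-1,k-j},  j = 1..k-1.
Step k = 1:
  phi_11 = rho(1) = 0.1977.
Step k = 2:
  phi_22 = [rho(2) - phi_11 rho(1)] / [1 - phi_11 rho(1)] = [-0.1762 - (0.1977)(0.1977)] / [1 - (0.1977)(0.1977)]
         = -0.21528529 / 0.96091471 = -0.224.
Therefore phi_{22} = -0.2240.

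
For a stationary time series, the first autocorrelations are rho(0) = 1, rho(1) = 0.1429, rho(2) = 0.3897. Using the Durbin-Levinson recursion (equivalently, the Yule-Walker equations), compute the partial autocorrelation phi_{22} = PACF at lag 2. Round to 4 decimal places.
\phi_{22} = 0.3770

The PACF at lag k is phi_{kk}, the last component of the solution
to the Yule-Walker system G_k phi = r_k where
  (G_k)_{ij} = rho(|i - j|), (r_k)_i = rho(i), i,j = 1..k.
Equivalently, Durbin-Levinson gives phi_{kk} iteratively:
  phi_{11} = rho(1)
  phi_{kk} = [rho(k) - sum_{j=1..k-1} phi_{k-1,j} rho(k-j)]
            / [1 - sum_{j=1..k-1} phi_{k-1,j} rho(j)],
  phi_{k,j} = phi_{k-1,j} - phi_{kk} phi_{k-1,k-j},  j = 1..k-1.
Step k = 1:
  phi_11 = rho(1) = 0.1429.
Step k = 2:
  phi_22 = [rho(2) - phi_11 rho(1)] / [1 - phi_11 rho(1)] = [0.3897 - (0.1429)(0.1429)] / [1 - (0.1429)(0.1429)]
         = 0.36927959 / 0.97957959 = 0.377.
Therefore phi_{22} = 0.3770.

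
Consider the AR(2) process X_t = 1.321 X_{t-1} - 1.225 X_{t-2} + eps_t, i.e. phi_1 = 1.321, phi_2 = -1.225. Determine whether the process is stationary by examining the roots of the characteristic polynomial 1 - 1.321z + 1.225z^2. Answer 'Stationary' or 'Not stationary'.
\text{Not stationary}

The AR(p) characteristic polynomial is P(z) = 1 - 1.321z + 1.225z^2.
Stationarity requires all roots to lie outside the unit circle, i.e. |z| > 1 for every root.
Set 1 + (-1.321) z + (1.225) z^2 = 0, i.e. a z^2 + b z + c = 0 with a = 1.225, b = -1.321, c = 1.
Discriminant D = b^2 - 4ac = (-1.321)^2 - 4*(1.225)*1 = 1.745041 - (4.9) = -3.154959.
D < 0, so the roots are the complex-conjugate pair z = (-b +/- i sqrt(-D)) / (2a) = 0.5392 +/- 0.725i.
For a conjugate pair |z|^2 = z * conj(z) = (product of roots) = c/a = 1/(1.225) = 0.816327, so |z| = sqrt(0.816327) = 0.9035 for both roots.
Moduli of all roots: 0.9035, 0.9035.
All moduli strictly greater than 1? No.
Verdict: Not stationary.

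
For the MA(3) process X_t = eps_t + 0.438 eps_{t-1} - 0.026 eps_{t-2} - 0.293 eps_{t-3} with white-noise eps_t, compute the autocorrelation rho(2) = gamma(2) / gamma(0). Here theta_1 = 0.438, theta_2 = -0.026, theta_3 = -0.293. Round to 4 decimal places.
\rho(2) = -0.1207

For an MA(q) process with theta_0 = 1, the autocovariance is
  gamma(k) = sigma^2 * sum_{i=0..q-k} theta_i * theta_{i+k},
and rho(k) = gamma(k) / gamma(0). Sigma^2 cancels.
  numerator   = (1)*(-0.026) + (0.438)*(-0.293) = -0.154334.
  denominator = (1)^2 + (0.438)^2 + (-0.026)^2 + (-0.293)^2 = 1.278369.
  rho(2) = -0.154334 / 1.278369 = -0.1207.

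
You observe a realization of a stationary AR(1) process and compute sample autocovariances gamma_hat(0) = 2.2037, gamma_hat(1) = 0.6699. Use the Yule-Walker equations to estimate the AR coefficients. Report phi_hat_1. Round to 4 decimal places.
\hat\phi_{1} = 0.3040

The Yule-Walker equations for an AR(p) process read, in matrix form,
  Gamma_p phi = r_p,   with   (Gamma_p)_{ij} = gamma(|i - j|),
                       (r_p)_i = gamma(i),   i,j = 1..p.
Substitute the sample gammas (Toeplitz matrix and right-hand side of size 1):
  Gamma_p = [[2.2037]]
  r_p     = [0.6699]
With p = 1 this is the single equation gamma(0) phi_1 = gamma(1):
  phi_hat_1 = gamma(1) / gamma(0) = 0.6699 / 2.2037 = 0.3040.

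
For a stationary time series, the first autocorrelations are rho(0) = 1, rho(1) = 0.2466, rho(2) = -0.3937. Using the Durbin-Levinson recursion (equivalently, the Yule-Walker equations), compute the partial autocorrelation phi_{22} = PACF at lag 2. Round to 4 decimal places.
\phi_{22} = -0.4839

The PACF at lag k is phi_{kk}, the last component of the solution
to the Yule-Walker system G_k phi = r_k where
  (G_k)_{ij} = rho(|i - j|), (r_k)_i = rho(i), i,j = 1..k.
Equivalently, Durbin-Levinson gives phi_{kk} iteratively:
  phi_{11} = rho(1)
  phi_{kk} = [rho(k) - sum_{j=1..k-1} phi_{k-1,j} rho(k-j)]
            / [1 - sum_{j=1..k-1} phi_{k-1,j} rho(j)],
  phi_{k,j} = phi_{k-1,j} - phi_{kk} phi_{k-1,k-j},  j = 1..k-1.
Step k = 1:
  phi_11 = rho(1) = 0.2466.
Step k = 2:
  phi_22 = [rho(2) - phi_11 rho(1)] / [1 - phi_11 rho(1)] = [-0.3937 - (0.2466)(0.2466)] / [1 - (0.2466)(0.2466)]
         = -0.45451156 / 0.93918844 = -0.4839.
Therefore phi_{22} = -0.4839.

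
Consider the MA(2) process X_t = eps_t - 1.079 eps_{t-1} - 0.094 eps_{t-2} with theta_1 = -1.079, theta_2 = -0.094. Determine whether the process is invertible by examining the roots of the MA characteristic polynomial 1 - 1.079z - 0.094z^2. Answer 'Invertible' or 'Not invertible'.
\text{Not invertible}

The MA(q) characteristic polynomial is P(z) = 1 - 1.079z - 0.094z^2.
Invertibility requires all roots to lie outside the unit circle, i.e. |z| > 1 for every root.
Set 1 + (-1.079) z + (-0.094) z^2 = 0, i.e. a z^2 + b z + c = 0 with a = -0.094, b = -1.079, c = 1.
Discriminant D = b^2 - 4ac = (-1.079)^2 - 4*(-0.094)*1 = 1.164241 - (-0.376) = 1.540241.
D >= 0, so the roots are real: z = (-b +/- sqrt(D)) / (2a) = (1.079 +/- 1.241064) / (-0.188).
  z_1 = (1.079 + 1.241064) / (-0.188) = -12.3408,   |z_1| = 12.3408.
  z_2 = (1.079 - 1.241064) / (-0.188) = 0.862,   |z_2| = 0.862.
Moduli of all roots: 12.3408, 0.8620.
All moduli strictly greater than 1? No.
Verdict: Not invertible.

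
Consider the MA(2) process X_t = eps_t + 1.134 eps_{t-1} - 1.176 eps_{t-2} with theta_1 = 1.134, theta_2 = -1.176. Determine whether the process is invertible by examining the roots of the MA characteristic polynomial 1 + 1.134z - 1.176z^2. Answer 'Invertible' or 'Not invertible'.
\text{Not invertible}

The MA(q) characteristic polynomial is P(z) = 1 + 1.134z - 1.176z^2.
Invertibility requires all roots to lie outside the unit circle, i.e. |z| > 1 for every root.
Set 1 + (1.134) z + (-1.176) z^2 = 0, i.e. a z^2 + b z + c = 0 with a = -1.176, b = 1.134, c = 1.
Discriminant D = b^2 - 4ac = (1.134)^2 - 4*(-1.176)*1 = 1.285956 - (-4.704) = 5.989956.
D >= 0, so the roots are real: z = (-b +/- sqrt(D)) / (2a) = (-1.134 +/- 2.447439) / (-2.352).
  z_1 = (-1.134 + 2.447439) / (-2.352) = -0.5584,   |z_1| = 0.5584.
  z_2 = (-1.134 - 2.447439) / (-2.352) = 1.5227,   |z_2| = 1.5227.
Moduli of all roots: 0.5584, 1.5227.
All moduli strictly greater than 1? No.
Verdict: Not invertible.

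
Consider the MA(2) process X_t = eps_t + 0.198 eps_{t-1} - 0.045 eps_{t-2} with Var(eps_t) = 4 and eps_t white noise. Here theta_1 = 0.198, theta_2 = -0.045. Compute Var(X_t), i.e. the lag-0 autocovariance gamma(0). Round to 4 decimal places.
\gamma(0) = 4.1649

For an MA(q) process X_t = eps_t + sum_i theta_i eps_{t-i} with
Var(eps_t) = sigma^2, the variance is
  gamma(0) = sigma^2 * (1 + sum_i theta_i^2).
  sum_i theta_i^2 = (0.198)^2 + (-0.045)^2 = 0.039204 + 0.002025 = 0.041229.
  gamma(0) = 4 * (1 + 0.041229) = 4 * 1.041229 = 4.164916, which rounds to 4.1649.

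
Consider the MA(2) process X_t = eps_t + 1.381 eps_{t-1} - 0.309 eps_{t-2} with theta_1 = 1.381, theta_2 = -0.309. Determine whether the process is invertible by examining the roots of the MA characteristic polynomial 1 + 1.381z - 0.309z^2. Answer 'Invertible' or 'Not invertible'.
\text{Not invertible}

The MA(q) characteristic polynomial is P(z) = 1 + 1.381z - 0.309z^2.
Invertibility requires all roots to lie outside the unit circle, i.e. |z| > 1 for every root.
Set 1 + (1.381) z + (-0.309) z^2 = 0, i.e. a z^2 + b z + c = 0 with a = -0.309, b = 1.381, c = 1.
Discriminant D = b^2 - 4ac = (1.381)^2 - 4*(-0.309)*1 = 1.907161 - (-1.236) = 3.143161.
D >= 0, so the roots are real: z = (-b +/- sqrt(D)) / (2a) = (-1.381 +/- 1.772896) / (-0.618).
  z_1 = (-1.381 + 1.772896) / (-0.618) = -0.6341,   |z_1| = 0.6341.
  z_2 = (-1.381 - 1.772896) / (-0.618) = 5.1034,   |z_2| = 5.1034.
Moduli of all roots: 0.6341, 5.1034.
All moduli strictly greater than 1? No.
Verdict: Not invertible.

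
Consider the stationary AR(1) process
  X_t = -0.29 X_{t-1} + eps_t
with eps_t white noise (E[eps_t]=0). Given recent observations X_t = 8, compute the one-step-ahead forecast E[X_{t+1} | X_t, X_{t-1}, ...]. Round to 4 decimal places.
E[X_{t+1} \mid \mathcal F_t] = -2.3200

For an AR(p) model X_t = c + sum_i phi_i X_{t-i} + eps_t, the
one-step-ahead conditional mean is
  E[X_{t+1} | X_t, ...] = c + sum_i phi_i X_{t+1-i}.
Substitute known values:
  E[X_{t+1} | ...] = (-0.29) * (8)
                   = -2.3200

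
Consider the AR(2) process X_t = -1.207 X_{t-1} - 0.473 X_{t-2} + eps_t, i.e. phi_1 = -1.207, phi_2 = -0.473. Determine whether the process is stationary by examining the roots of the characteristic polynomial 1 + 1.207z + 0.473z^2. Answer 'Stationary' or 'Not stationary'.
\text{Stationary}

The AR(p) characteristic polynomial is P(z) = 1 + 1.207z + 0.473z^2.
Stationarity requires all roots to lie outside the unit circle, i.e. |z| > 1 for every root.
Set 1 + (1.207) z + (0.473) z^2 = 0, i.e. a z^2 + b z + c = 0 with a = 0.473, b = 1.207, c = 1.
Discriminant D = b^2 - 4ac = (1.207)^2 - 4*(0.473)*1 = 1.456849 - (1.892) = -0.435151.
D < 0, so the roots are the complex-conjugate pair z = (-b +/- i sqrt(-D)) / (2a) = -1.2759 +/- 0.6973i.
For a conjugate pair |z|^2 = z * conj(z) = (product of roots) = c/a = 1/(0.473) = 2.114165, so |z| = sqrt(2.114165) = 1.454 for both roots.
Moduli of all roots: 1.4540, 1.4540.
All moduli strictly greater than 1? Yes.
Verdict: Stationary.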